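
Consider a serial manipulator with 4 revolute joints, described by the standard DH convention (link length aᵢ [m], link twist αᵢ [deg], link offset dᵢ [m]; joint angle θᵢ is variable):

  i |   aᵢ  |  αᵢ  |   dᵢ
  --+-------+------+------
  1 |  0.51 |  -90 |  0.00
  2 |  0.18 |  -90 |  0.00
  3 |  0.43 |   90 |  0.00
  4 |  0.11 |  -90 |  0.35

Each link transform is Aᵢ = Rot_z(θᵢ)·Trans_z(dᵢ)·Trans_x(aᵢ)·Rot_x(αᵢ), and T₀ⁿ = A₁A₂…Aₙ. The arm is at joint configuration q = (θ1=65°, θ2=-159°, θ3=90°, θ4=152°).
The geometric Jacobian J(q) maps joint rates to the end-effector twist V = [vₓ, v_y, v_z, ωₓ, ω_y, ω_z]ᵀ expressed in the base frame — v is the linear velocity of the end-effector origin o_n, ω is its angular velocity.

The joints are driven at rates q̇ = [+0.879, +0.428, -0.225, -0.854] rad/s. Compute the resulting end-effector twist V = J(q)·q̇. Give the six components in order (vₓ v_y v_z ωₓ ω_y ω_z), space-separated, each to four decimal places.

0.0915 0.3483 0.3081 -0.0850 0.8304 0.3629

o_n = [0.3159, -0.1101, 0.2381]
J₁: ẑ×o_n = [0.1101, 0.3159, -0.0000], ω = ẑ
J2: z=[-0.9063, 0.4226, 0.0000] o=[0.2155, 0.4622, 0.0000] → [0.1006, 0.2158, 0.4763, -0.9063, 0.4226, 0.0000]
J3: z=[0.1515, 0.3248, 0.9336] o=[0.1445, 0.3099, 0.0645] → [0.4485, 0.1337, -0.1193, 0.1515, 0.3248, 0.9336]
J4: z=[-0.3945, -0.8461, 0.3584] o=[0.5342, 0.1282, 0.0645] → [-0.0615, -0.0097, -0.0907, -0.3945, -0.8461, 0.3584]
V = J·q̇ = [0.0915, 0.3483, 0.3081, -0.0850, 0.8304, 0.3629]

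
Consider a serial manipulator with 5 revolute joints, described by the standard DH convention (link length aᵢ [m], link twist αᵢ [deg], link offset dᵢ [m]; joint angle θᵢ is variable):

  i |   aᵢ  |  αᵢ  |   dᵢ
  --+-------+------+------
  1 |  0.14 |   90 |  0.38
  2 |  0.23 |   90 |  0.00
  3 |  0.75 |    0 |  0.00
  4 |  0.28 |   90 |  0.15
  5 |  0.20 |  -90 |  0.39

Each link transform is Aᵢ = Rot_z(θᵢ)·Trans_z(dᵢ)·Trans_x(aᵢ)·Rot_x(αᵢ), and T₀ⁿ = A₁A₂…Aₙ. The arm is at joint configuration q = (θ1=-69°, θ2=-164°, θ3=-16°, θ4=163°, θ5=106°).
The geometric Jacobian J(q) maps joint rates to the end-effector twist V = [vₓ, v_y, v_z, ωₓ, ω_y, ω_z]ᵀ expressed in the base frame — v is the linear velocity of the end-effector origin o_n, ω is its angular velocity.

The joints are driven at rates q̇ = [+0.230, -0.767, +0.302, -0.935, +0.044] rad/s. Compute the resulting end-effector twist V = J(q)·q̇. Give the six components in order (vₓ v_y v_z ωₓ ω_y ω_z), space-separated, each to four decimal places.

o_n = [-0.5461, 0.7451, 0.4403]
J₁: ẑ×o_n = [-0.7451, -0.5461, 0.0000], ω = ẑ
J2: z=[-0.9336, -0.3584, 0.0000] o=[0.0502, -0.1307, 0.3800] → [-0.0216, 0.0563, -1.0313, -0.9336, -0.3584, 0.0000]
J3: z=[-0.0988, 0.2573, 0.9613] o=[-0.0291, 0.0757, 0.3166] → [-0.6116, -0.4848, 0.0669, -0.0988, 0.2573, 0.9613]
J4: z=[-0.0988, 0.2573, 0.9613] o=[-0.0844, 0.7968, 0.1179] → [0.1326, -0.4120, 0.1239, -0.0988, 0.2573, 0.9613]
J5: z=[-0.9706, 0.1882, -0.1501] o=[-0.1607, 0.5700, 0.3268] → [0.0477, 0.1680, -0.0974, -0.9706, 0.1882, -0.1501]
V = J·q̇ = [-0.4614, 0.0774, 0.6911, 0.7359, 0.1203, -0.3851]

-0.4614 0.0774 0.6911 0.7359 0.1203 -0.3851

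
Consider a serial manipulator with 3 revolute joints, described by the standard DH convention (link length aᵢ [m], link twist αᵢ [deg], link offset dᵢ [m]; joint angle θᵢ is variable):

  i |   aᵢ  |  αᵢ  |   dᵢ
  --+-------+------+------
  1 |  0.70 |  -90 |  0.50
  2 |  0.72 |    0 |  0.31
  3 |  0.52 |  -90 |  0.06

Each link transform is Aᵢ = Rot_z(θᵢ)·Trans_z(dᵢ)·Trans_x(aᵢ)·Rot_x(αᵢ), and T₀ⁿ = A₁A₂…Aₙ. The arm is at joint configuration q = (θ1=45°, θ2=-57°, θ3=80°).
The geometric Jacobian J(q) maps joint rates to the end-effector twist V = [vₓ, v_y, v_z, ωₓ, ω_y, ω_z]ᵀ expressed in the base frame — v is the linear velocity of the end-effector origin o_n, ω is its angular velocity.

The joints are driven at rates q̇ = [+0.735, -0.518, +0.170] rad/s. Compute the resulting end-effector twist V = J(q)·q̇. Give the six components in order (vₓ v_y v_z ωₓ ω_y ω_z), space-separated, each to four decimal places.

o_n = [0.8491, 1.3724, 0.9007]
J₁: ẑ×o_n = [-1.3724, 0.8491, 0.0000], ω = ẑ
J2: z=[-0.7071, 0.7071, 0.0000] o=[0.4950, 0.4950, 0.5000] → [0.2833, 0.2833, -0.8708, -0.7071, 0.7071, 0.0000]
J3: z=[-0.7071, 0.7071, 0.0000] o=[0.5531, 0.9915, 1.1038] → [-0.1437, -0.1437, -0.4787, -0.7071, 0.7071, 0.0000]
V = J·q̇ = [-1.1799, 0.4529, 0.3697, 0.2461, -0.2461, 0.7350]

-1.1799 0.4529 0.3697 0.2461 -0.2461 0.7350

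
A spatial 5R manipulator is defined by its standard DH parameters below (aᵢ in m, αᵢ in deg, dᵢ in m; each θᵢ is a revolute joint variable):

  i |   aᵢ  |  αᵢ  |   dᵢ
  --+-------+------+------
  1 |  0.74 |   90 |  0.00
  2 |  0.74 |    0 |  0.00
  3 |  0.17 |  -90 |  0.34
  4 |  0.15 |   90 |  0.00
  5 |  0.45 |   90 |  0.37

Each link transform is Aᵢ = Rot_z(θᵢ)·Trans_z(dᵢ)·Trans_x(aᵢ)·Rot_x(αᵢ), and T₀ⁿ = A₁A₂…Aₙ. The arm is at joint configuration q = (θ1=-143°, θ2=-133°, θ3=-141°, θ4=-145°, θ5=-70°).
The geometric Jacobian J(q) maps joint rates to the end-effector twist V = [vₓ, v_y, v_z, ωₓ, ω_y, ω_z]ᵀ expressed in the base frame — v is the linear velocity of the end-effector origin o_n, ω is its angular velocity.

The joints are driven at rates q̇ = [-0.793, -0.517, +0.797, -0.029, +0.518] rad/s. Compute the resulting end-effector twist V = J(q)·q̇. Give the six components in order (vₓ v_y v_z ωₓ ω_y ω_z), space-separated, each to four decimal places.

-0.0125 0.7635 0.2036 0.0803 -0.1202 -1.0914

o_n = [-0.6357, -0.2146, -0.8612]
J₁: ẑ×o_n = [0.2146, -0.6357, 0.0000], ω = ẑ
J2: z=[-0.6018, 0.7986, 0.0000] o=[-0.5910, -0.4453, 0.0000] → [-0.6878, -0.5183, -0.1032, -0.6018, 0.7986, 0.0000]
J3: z=[-0.6018, 0.7986, 0.0000] o=[-0.1879, -0.1416, -0.5412] → [-0.2555, -0.1926, 0.4015, -0.6018, 0.7986, 0.0000]
J4: z=[0.7967, 0.6003, 0.0698] o=[-0.4020, 0.1228, -0.3716] → [-0.2704, 0.3737, -0.1285, 0.7967, 0.6003, 0.0698]
J5: z=[0.5249, -0.6301, -0.5722] o=[-0.4470, 0.1966, -0.4942] → [-0.0041, 0.3006, -0.3348, 0.5249, -0.6301, -0.5722]
V = J·q̇ = [-0.0125, 0.7635, 0.2036, 0.0803, -0.1202, -1.0914]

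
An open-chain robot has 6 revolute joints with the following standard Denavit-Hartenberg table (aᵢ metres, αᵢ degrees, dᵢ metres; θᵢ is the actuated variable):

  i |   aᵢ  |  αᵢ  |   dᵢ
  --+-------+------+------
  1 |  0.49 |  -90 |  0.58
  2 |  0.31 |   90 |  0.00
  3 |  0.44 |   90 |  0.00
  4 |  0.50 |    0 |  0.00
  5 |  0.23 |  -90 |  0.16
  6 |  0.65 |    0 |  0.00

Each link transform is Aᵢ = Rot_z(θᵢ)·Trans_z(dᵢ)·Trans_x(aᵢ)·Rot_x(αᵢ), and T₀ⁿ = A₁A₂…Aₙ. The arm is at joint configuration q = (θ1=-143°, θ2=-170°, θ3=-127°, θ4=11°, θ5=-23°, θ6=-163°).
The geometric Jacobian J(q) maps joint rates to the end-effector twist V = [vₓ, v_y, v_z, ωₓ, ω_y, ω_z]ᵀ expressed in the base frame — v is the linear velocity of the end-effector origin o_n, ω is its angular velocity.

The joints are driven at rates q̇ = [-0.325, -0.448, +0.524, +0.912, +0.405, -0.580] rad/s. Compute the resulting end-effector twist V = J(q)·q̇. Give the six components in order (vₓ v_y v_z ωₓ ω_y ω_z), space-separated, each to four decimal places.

0.1112 0.7599 0.2539 -0.5108 -0.9370 -0.4524

o_n = [-0.7386, -0.2726, 0.3539]
J₁: ẑ×o_n = [0.2726, -0.7386, 0.0000], ω = ẑ
J2: z=[0.6018, -0.7986, 0.0000] o=[-0.3913, -0.2949, 0.5800] → [0.1806, 0.1361, -0.2640, 0.6018, -0.7986, 0.0000]
J3: z=[0.1387, 0.1045, -0.9848] o=[-0.1475, -0.1112, 0.6338] → [-0.1882, 0.6210, 0.0394, 0.1387, 0.1045, -0.9848]
J4: z=[-0.2659, -0.9540, -0.1387] o=[-0.5673, 0.0125, 0.5878] → [0.1836, -0.0384, -0.0877, -0.2659, -0.9540, -0.1387]
J5: z=[-0.2659, -0.9540, -0.1387] o=[-1.0222, 0.1605, 0.4426] → [0.0245, -0.0629, 0.3857, -0.2659, -0.9540, -0.1387]
J6: z=[-0.0627, 0.1607, -0.9850] o=[-1.2860, 0.0661, 0.4440] → [-0.3481, -0.5448, -0.0667, -0.0627, 0.1607, -0.9850]
V = J·q̇ = [0.1112, 0.7599, 0.2539, -0.5108, -0.9370, -0.4524]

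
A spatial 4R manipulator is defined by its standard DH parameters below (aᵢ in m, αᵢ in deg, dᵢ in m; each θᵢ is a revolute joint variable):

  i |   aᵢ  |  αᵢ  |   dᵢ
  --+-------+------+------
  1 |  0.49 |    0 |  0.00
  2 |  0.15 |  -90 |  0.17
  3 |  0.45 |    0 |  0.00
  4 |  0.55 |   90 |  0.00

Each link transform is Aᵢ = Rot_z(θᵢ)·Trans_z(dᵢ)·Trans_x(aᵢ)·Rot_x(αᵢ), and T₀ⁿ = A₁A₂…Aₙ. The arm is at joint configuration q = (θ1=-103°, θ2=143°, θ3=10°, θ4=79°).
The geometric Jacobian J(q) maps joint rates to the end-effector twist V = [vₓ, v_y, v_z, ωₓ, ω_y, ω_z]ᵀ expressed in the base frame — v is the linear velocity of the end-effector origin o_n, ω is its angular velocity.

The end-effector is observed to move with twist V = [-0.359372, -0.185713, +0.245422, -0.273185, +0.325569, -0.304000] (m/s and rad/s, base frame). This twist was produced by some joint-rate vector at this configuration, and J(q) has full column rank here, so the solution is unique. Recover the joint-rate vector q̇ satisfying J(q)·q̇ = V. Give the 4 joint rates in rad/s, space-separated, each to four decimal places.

-0.6950 0.3910 -0.5630 0.9880

o_n = [0.3515, -0.0900, -0.4581]
J₁: ẑ×o_n = [0.0900, 0.3515, -0.0000], ω = ẑ
J2: z=[0.0000, 0.0000, 1.0000] o=[-0.1102, -0.4774, 0.0000] → [-0.3874, 0.4617, 0.0000, 0.0000, 0.0000, 1.0000]
J3: z=[-0.6428, 0.7660, 0.0000] o=[0.0047, -0.3810, 0.1700] → [-0.4811, -0.4037, -0.4528, -0.6428, 0.7660, 0.0000]
J4: z=[-0.6428, 0.7660, 0.0000] o=[0.3442, -0.0962, 0.0919] → [-0.4213, -0.3535, -0.0096, -0.6428, 0.7660, 0.0000]
q̇ = J⁺·V = [-0.6950, 0.3910, -0.5630, 0.9880]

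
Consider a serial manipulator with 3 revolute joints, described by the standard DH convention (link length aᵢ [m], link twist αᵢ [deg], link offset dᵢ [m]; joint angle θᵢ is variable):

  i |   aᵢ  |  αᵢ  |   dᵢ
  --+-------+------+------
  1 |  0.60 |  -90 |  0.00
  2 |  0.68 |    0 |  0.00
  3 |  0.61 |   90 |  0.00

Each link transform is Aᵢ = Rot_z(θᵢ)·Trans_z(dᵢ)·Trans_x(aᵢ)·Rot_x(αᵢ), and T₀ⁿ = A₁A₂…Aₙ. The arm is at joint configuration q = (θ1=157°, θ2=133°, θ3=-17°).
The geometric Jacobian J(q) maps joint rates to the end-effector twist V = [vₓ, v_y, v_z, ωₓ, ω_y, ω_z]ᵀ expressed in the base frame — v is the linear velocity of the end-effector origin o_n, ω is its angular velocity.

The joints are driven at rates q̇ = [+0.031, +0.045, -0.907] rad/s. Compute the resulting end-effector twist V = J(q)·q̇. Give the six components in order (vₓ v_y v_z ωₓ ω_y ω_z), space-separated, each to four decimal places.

o_n = [0.1207, -0.0513, -1.0456]
J₁: ẑ×o_n = [0.0513, 0.1207, -0.0000], ω = ẑ
J2: z=[-0.3907, -0.9205, 0.0000] o=[-0.5523, 0.2344, 0.0000] → [0.9625, -0.4085, 0.7312, -0.3907, -0.9205, 0.0000]
J3: z=[-0.3907, -0.9205, 0.0000] o=[-0.1254, 0.0532, -0.4973] → [0.5047, -0.2142, 0.2674, -0.3907, -0.9205, 0.0000]
V = J·q̇ = [-0.4128, 0.1797, -0.2096, 0.3368, 0.7935, 0.0310]

-0.4128 0.1797 -0.2096 0.3368 0.7935 0.0310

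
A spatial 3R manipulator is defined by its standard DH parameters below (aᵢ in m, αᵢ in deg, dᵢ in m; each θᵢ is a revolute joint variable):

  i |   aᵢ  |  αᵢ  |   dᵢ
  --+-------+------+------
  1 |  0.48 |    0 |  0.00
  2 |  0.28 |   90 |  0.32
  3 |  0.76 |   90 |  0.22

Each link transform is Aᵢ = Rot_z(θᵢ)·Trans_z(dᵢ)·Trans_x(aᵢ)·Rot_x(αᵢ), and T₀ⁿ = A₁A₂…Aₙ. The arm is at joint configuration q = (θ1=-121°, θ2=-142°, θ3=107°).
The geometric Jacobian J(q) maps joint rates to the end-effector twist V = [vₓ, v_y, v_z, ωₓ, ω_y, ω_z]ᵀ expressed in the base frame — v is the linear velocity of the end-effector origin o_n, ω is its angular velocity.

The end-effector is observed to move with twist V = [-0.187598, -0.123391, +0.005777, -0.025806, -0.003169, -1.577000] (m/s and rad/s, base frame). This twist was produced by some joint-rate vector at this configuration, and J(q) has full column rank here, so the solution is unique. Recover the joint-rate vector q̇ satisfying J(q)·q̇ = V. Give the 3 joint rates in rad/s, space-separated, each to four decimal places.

-0.7730 -0.8040 -0.0260

o_n = [-0.0359, -0.3273, 1.0468]
J₁: ẑ×o_n = [0.3273, -0.0359, 0.0000], ω = ẑ
J2: z=[0.0000, 0.0000, 1.0000] o=[-0.2472, -0.4114, 0.0000] → [-0.0842, 0.2113, 0.0000, 0.0000, 0.0000, 1.0000]
J3: z=[0.9925, 0.1219, 0.0000] o=[-0.2813, -0.1335, 0.3200] → [0.0886, -0.7214, -0.2222, 0.9925, 0.1219, 0.0000]
q̇ = J⁺·V = [-0.7730, -0.8040, -0.0260]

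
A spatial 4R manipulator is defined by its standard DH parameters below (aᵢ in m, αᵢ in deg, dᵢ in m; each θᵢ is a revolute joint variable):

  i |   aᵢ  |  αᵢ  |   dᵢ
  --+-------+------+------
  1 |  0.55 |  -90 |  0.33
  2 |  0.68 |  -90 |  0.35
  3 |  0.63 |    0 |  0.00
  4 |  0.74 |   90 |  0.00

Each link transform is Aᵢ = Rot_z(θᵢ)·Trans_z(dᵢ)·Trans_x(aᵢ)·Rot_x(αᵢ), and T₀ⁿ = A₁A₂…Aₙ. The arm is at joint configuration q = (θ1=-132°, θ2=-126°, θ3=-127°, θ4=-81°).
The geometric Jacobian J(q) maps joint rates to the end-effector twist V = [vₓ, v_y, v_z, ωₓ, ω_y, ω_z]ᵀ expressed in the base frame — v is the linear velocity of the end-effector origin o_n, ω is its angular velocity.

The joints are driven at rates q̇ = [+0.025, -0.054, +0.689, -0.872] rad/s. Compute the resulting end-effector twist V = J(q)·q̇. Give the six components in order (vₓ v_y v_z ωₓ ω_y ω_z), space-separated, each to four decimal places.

o_n = [-0.1308, -0.9011, 0.0448]
J₁: ẑ×o_n = [0.9011, -0.1308, 0.0000], ω = ẑ
J2: z=[0.7431, -0.6691, 0.0000] o=[-0.3680, -0.4087, 0.3300] → [0.1908, 0.2119, -0.2072, 0.7431, -0.6691, 0.0000]
J3: z=[-0.5413, -0.6012, 0.5878] o=[0.1595, -0.3459, 0.8801] → [0.8286, -0.6229, 0.1260, -0.5413, -0.6012, 0.5878]
J4: z=[-0.5413, -0.6012, 0.5878] o=[0.3843, -0.8482, 0.5734] → [0.3489, -0.5889, -0.2811, -0.5413, -0.6012, 0.5878]
V = J·q̇ = [0.2788, 0.0697, 0.3431, 0.0589, 0.1462, -0.0826]

0.2788 0.0697 0.3431 0.0589 0.1462 -0.0826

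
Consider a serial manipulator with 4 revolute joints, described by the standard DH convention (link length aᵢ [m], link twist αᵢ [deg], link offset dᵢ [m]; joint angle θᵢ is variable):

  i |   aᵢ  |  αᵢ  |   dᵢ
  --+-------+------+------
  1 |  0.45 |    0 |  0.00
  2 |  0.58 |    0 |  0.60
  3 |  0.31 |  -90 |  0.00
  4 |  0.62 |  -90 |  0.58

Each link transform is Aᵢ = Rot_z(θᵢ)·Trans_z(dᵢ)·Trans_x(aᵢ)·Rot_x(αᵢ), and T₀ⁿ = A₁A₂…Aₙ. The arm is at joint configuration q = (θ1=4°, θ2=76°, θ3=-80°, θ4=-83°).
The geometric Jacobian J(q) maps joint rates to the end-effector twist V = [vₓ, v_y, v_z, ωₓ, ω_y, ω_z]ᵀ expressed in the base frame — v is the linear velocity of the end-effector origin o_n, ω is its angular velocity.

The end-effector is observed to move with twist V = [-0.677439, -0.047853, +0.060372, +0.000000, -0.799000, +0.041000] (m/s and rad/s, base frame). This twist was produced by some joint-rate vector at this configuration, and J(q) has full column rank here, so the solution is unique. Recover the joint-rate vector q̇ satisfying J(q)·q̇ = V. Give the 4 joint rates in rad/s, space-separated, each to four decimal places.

o_n = [0.9352, 1.1826, 1.2154]
J₁: ẑ×o_n = [-1.1826, 0.9352, 0.0000], ω = ẑ
J2: z=[0.0000, 0.0000, 1.0000] o=[0.4489, 0.0314, 0.0000] → [-1.1512, 0.4863, 0.0000, 0.0000, 0.0000, 1.0000]
J3: z=[0.0000, 0.0000, 1.0000] o=[0.5496, 0.6026, 0.6000] → [-0.5800, 0.3856, 0.0000, 0.0000, 0.0000, 1.0000]
J4: z=[-0.0000, 1.0000, 0.0000] o=[0.8596, 0.6026, 0.6000] → [0.6154, 0.0000, -0.0756, -0.0000, 1.0000, 0.0000]
q̇ = J⁺·V = [-0.2080, 0.5030, -0.2540, -0.7990]

-0.2080 0.5030 -0.2540 -0.7990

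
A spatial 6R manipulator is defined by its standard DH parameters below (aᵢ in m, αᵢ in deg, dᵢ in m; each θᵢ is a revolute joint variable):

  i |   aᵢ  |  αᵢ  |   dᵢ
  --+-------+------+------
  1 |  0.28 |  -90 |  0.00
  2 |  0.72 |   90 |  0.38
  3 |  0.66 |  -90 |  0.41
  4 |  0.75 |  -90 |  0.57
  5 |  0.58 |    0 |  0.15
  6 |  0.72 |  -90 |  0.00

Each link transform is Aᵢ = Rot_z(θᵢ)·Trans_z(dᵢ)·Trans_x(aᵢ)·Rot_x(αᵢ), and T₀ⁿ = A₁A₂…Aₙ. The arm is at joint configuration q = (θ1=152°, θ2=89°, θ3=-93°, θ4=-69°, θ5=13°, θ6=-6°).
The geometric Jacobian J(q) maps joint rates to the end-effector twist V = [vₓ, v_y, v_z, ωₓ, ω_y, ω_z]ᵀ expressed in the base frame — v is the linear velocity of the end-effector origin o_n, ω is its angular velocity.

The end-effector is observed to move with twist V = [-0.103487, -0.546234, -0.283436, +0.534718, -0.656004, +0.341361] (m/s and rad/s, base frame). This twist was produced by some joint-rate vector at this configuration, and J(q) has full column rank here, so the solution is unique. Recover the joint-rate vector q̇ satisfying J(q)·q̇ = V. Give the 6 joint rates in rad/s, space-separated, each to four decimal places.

0.1470 0.5510 -0.6870 -0.1960 -0.4570 0.7070

o_n = [-1.7035, 2.2238, -0.9519]
J₁: ẑ×o_n = [-2.2238, -1.7035, 0.0000], ω = ẑ
J2: z=[-0.4695, -0.8829, 0.0000] o=[-0.2472, 0.1315, 0.0000] → [0.8405, -0.4469, -2.2682, -0.4695, -0.8829, 0.0000]
J3: z=[-0.8828, 0.4694, 0.0175] o=[-0.4367, -0.1982, -0.7199] → [-0.1512, -0.2269, -1.5435, -0.8828, 0.4694, 0.0175]
J4: z=[0.0092, 0.0544, -0.9985] o=[-0.4887, 0.5759, -0.6782] → [1.6305, 1.2155, 0.0812, 0.0092, 0.0544, -0.9985]
J5: z=[0.7548, 0.6546, 0.0426] o=[-0.9754, 1.1725, -1.2210] → [0.1314, -0.2342, 1.2702, 0.7548, 0.6546, 0.0426]
J6: z=[0.7548, 0.6546, 0.0426] o=[-1.2340, 1.6897, -1.0646] → [0.0510, -0.1050, 0.7105, 0.7548, 0.6546, 0.0426]
q̇ = J⁺·V = [0.1470, 0.5510, -0.6870, -0.1960, -0.4570, 0.7070]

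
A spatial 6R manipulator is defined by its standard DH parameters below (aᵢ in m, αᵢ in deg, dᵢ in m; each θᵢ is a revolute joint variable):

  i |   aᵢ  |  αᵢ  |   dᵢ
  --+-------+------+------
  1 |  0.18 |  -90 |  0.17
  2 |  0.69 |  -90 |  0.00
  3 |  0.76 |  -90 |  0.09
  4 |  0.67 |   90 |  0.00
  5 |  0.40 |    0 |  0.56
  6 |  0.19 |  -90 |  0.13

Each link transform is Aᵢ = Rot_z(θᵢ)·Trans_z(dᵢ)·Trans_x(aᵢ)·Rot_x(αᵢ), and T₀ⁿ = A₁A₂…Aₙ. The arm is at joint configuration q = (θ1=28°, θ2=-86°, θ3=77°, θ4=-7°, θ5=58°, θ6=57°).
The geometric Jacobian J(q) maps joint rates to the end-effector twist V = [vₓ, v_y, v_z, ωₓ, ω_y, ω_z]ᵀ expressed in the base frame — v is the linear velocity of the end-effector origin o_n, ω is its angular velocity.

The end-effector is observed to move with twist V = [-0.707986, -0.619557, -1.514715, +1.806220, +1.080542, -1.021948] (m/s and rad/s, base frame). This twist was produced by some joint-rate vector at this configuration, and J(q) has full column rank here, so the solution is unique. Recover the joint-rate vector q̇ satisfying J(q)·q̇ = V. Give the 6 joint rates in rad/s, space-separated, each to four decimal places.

-0.2470 0.1000 0.9550 0.6090 0.4850 0.7200

o_n = [1.6868, -0.8574, 0.6306]
J₁: ẑ×o_n = [0.8574, 1.6868, -0.0000], ω = ẑ
J2: z=[-0.4695, 0.8829, 0.0000] o=[0.1589, 0.0845, 0.1700] → [0.4067, 0.2162, -0.9069, -0.4695, 0.8829, 0.0000]
J3: z=[0.8808, 0.4683, -0.0698] o=[0.2014, 0.1071, 0.8583] → [-0.1739, 0.0970, -1.5452, 0.8808, 0.4683, -0.0698]
J4: z=[0.0456, -0.2305, -0.9720] o=[0.6389, -0.4990, 1.0226] → [-0.2580, -1.0007, 0.2252, 0.0456, -0.2305, -0.9720]
J5: z=[0.8168, 0.5688, -0.0966] o=[1.0242, -1.0280, 1.1661] → [-0.2881, 0.3734, -0.2375, 0.8168, 0.5688, -0.0966]
J6: z=[0.8168, 0.5688, -0.0966] o=[1.6190, -0.9550, 0.8277] → [-0.1027, 0.1545, 0.0412, 0.8168, 0.5688, -0.0966]
q̇ = J⁺·V = [-0.2470, 0.1000, 0.9550, 0.6090, 0.4850, 0.7200]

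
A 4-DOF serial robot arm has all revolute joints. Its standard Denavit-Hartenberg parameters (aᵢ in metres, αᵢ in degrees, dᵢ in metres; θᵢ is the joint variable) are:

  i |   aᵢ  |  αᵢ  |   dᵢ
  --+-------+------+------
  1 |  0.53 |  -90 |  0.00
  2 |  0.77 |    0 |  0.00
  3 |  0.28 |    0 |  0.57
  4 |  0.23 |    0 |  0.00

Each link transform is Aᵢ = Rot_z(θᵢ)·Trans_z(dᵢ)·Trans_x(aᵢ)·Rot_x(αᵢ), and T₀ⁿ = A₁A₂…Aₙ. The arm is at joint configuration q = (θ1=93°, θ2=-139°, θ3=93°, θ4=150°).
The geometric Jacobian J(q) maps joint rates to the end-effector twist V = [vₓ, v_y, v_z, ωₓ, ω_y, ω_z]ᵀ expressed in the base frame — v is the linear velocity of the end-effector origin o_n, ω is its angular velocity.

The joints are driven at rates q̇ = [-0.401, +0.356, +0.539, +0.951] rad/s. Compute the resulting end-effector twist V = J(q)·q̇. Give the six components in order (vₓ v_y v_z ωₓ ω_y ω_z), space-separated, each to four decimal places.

o_n = [-0.5738, 0.0578, 0.4834]
J₁: ẑ×o_n = [-0.0578, -0.5738, 0.0000], ω = ẑ
J2: z=[-0.9986, -0.0523, 0.0000] o=[-0.0277, 0.5293, 0.0000] → [-0.0253, 0.4828, 0.4423, -0.9986, -0.0523, 0.0000]
J3: z=[-0.9986, -0.0523, 0.0000] o=[0.0027, -0.0511, 0.5052] → [0.0011, -0.0217, -0.1389, -0.9986, -0.0523, 0.0000]
J4: z=[-0.9986, -0.0523, 0.0000] o=[-0.5767, 0.1133, 0.7066] → [0.0117, -0.2229, 0.0556, -0.9986, -0.0523, 0.0000]
V = J·q̇ = [0.0259, 0.1783, 0.1355, -1.8435, -0.0966, -0.4010]

0.0259 0.1783 0.1355 -1.8435 -0.0966 -0.4010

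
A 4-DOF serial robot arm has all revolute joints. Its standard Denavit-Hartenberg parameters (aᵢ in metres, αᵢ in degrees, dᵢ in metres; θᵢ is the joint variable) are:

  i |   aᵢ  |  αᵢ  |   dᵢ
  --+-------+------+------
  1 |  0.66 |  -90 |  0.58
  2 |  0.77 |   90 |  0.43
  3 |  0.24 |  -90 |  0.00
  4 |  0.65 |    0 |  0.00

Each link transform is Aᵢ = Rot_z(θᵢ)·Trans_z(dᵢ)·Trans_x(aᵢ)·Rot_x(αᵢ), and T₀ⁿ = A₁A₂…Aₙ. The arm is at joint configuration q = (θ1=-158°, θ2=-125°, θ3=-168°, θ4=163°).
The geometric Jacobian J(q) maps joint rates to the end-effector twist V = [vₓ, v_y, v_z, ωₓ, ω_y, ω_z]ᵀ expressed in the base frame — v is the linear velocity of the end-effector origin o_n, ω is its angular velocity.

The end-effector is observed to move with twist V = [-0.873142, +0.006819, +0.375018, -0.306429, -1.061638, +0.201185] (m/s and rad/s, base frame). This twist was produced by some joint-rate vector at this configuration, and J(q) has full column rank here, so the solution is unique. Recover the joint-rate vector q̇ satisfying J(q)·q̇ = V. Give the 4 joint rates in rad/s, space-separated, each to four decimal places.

o_n = [0.0425, -0.5322, 1.6255]
J₁: ẑ×o_n = [0.5322, 0.0425, -0.0000], ω = ẑ
J2: z=[0.3746, -0.9272, 0.0000] o=[-0.6119, -0.2472, 0.5800] → [-0.9694, -0.3917, 0.5001, 0.3746, -0.9272, 0.0000]
J3: z=[0.7595, 0.3069, -0.5736] o=[-0.0414, -0.4805, 1.2107] → [0.0976, -0.3631, -0.0650, 0.7595, 0.3069, -0.5736]
J4: z=[-0.2559, 0.9516, 0.1703] o=[-0.1849, -0.4847, 1.0184] → [0.5858, 0.1940, -0.2043, -0.2559, 0.9516, 0.1703]
q̇ = J⁺·V = [-0.1780, 0.4910, -0.7760, -0.3870]

-0.1780 0.4910 -0.7760 -0.3870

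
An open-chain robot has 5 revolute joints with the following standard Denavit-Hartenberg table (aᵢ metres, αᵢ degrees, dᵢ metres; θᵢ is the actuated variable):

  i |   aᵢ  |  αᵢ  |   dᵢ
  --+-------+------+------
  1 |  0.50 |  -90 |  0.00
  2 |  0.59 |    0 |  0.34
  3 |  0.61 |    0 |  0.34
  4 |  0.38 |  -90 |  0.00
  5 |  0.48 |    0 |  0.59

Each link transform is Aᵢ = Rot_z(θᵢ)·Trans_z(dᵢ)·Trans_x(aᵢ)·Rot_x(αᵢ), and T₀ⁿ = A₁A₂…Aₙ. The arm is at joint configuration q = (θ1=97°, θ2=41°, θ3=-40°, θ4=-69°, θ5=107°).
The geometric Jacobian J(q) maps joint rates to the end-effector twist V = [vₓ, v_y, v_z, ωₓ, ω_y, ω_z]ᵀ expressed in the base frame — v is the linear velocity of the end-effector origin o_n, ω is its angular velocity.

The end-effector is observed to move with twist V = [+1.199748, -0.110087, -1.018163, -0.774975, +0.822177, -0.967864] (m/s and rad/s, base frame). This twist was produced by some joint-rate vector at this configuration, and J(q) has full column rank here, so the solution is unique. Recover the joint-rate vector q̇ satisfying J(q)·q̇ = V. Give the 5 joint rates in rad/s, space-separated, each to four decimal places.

o_n = [-0.4865, 2.1487, -0.3965]
J₁: ẑ×o_n = [-2.1487, -0.4865, 0.0000], ω = ẑ
J2: z=[-0.9925, -0.1219, 0.0000] o=[-0.0609, 0.4963, 0.0000] → [0.0483, -0.3936, -1.6920, -0.9925, -0.1219, 0.0000]
J3: z=[-0.9925, -0.1219, 0.0000] o=[-0.4527, 0.8968, -0.3871] → [0.0012, -0.0094, -1.2467, -0.9925, -0.1219, 0.0000]
J4: z=[-0.9925, -0.1219, 0.0000] o=[-0.8645, 1.4607, -0.3977] → [-0.0001, 0.0012, -0.6368, -0.9925, -0.1219, 0.0000]
J5: z=[-0.1130, 0.9203, -0.3746] o=[-0.8818, 1.6020, -0.0454] → [-0.1183, -0.1878, -0.4256, -0.1130, 0.9203, -0.3746]
q̇ = J⁺·V = [-0.6000, 0.5720, -0.7040, 0.8010, 0.9820]

-0.6000 0.5720 -0.7040 0.8010 0.9820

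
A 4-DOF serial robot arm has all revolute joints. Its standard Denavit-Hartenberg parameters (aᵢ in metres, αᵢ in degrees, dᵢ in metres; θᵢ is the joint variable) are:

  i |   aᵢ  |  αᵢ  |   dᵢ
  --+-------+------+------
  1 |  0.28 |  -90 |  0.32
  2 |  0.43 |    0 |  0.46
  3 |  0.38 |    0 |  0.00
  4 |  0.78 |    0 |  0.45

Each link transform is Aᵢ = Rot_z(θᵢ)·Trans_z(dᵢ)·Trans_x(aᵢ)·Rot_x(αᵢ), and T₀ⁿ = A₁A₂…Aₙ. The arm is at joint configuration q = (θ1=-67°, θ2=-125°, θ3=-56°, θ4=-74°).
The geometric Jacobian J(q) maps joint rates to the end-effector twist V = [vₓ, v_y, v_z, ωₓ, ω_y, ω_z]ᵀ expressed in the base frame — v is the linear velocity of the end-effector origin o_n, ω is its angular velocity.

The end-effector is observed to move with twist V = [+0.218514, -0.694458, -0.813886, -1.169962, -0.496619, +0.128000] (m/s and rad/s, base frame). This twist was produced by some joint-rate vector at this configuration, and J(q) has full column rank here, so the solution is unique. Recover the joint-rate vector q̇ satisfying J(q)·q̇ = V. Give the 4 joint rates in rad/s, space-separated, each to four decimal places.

o_n = [0.6234, 0.8604, -0.0878]
J₁: ẑ×o_n = [-0.8604, 0.6234, 0.0000], ω = ẑ
J2: z=[0.9205, 0.3907, 0.0000] o=[0.1094, -0.2577, 0.3200] → [-0.1593, 0.3754, 0.8285, 0.9205, 0.3907, 0.0000]
J3: z=[0.9205, 0.3907, 0.0000] o=[0.4365, 0.1490, 0.6722] → [-0.2970, 0.6996, 0.5818, 0.9205, 0.3907, 0.0000]
J4: z=[0.9205, 0.3907, 0.0000] o=[0.2880, 0.4988, 0.6656] → [-0.2944, 0.6935, 0.2019, 0.9205, 0.3907, 0.0000]
q̇ = J⁺·V = [0.1280, -0.3540, -0.8830, -0.0340]

0.1280 -0.3540 -0.8830 -0.0340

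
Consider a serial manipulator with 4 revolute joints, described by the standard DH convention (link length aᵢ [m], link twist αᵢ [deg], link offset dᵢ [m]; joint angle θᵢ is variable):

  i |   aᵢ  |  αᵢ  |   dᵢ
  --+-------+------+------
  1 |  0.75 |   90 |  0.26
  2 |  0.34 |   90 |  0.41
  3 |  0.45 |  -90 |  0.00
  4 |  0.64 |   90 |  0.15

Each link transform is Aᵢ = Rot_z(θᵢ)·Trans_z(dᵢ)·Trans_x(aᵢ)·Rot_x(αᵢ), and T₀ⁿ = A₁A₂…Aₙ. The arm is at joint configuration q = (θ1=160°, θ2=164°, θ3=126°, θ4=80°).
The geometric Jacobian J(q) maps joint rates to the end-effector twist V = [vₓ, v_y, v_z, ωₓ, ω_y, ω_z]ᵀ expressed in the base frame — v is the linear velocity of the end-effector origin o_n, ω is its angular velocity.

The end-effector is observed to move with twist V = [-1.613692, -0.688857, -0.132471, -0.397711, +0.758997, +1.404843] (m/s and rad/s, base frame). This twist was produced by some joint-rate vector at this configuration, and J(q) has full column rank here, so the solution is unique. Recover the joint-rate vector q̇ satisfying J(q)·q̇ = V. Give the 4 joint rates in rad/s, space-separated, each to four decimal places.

0.8780 0.9140 0.6810 0.5730

o_n = [-0.3766, 0.9627, -0.3765]
J₁: ẑ×o_n = [-0.9627, -0.3766, 0.0000], ω = ẑ
J2: z=[0.3420, 0.9397, 0.0000] o=[-0.7048, 0.2565, 0.2600] → [-0.5981, 0.2177, -0.0669, 0.3420, 0.9397, 0.0000]
J3: z=[-0.2590, 0.0943, 0.9613] o=[-0.2574, 0.5300, 0.3537] → [-0.4847, -0.3037, -0.1008, -0.2590, 0.0943, 0.9613]
J4: z=[-0.9318, -0.2864, -0.2230] o=[-0.3718, 0.9591, 0.2808] → [0.1890, -0.6114, -0.0047, -0.9318, -0.2864, -0.2230]
q̇ = J⁺·V = [0.8780, 0.9140, 0.6810, 0.5730]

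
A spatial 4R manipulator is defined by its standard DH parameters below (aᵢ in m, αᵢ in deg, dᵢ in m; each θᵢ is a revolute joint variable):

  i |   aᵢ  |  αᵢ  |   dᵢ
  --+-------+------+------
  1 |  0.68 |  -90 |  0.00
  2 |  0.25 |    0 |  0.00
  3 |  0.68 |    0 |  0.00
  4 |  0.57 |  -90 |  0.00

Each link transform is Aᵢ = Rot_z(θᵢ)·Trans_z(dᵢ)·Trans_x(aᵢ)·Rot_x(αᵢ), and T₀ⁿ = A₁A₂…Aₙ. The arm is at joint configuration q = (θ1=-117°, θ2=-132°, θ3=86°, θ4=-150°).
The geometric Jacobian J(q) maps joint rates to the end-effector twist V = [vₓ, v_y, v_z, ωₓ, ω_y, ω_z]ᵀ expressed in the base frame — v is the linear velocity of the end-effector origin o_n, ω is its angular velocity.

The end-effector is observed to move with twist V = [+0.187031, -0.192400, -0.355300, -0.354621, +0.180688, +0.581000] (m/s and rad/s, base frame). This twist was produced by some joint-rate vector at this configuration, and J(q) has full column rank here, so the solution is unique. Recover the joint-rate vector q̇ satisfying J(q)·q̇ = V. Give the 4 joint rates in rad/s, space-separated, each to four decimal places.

0.5810 -0.3290 0.5030 -0.5720

o_n = [-0.1985, -0.3895, 0.5178]
J₁: ẑ×o_n = [0.3895, -0.1985, 0.0000], ω = ẑ
J2: z=[0.8910, -0.4540, 0.0000] o=[-0.3087, -0.6059, 0.0000] → [-0.2351, -0.4614, 0.2428, 0.8910, -0.4540, 0.0000]
J3: z=[0.8910, -0.4540, 0.0000] o=[-0.2328, -0.4568, 0.1858] → [-0.1507, -0.2958, 0.0756, 0.8910, -0.4540, 0.0000]
J4: z=[0.8910, -0.4540, 0.0000] o=[-0.4472, -0.8777, 0.6749] → [0.0713, 0.1400, 0.5479, 0.8910, -0.4540, 0.0000]
q̇ = J⁺·V = [0.5810, -0.3290, 0.5030, -0.5720]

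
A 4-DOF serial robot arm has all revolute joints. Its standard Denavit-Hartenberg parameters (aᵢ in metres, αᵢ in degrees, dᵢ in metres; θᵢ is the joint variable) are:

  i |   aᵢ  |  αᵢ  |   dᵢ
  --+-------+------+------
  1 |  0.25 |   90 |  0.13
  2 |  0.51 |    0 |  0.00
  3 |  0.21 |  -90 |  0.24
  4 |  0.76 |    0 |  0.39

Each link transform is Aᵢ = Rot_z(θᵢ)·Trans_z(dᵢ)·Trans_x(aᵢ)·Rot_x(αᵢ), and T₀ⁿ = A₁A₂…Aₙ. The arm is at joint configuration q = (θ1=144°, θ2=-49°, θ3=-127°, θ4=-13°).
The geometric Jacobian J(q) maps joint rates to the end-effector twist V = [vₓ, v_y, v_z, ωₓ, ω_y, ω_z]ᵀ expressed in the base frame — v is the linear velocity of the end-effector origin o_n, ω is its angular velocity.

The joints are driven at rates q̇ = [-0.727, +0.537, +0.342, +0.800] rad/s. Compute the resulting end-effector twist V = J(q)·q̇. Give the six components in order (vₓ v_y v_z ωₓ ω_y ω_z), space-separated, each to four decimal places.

-0.6309 -0.5762 -0.6394 0.4715 0.7439 -1.5251

o_n = [0.5137, 0.1347, -0.7103]
J₁: ẑ×o_n = [-0.1347, 0.5137, 0.0000], ω = ẑ
J2: z=[0.5878, 0.8090, 0.0000] o=[-0.2023, 0.1469, 0.1300] → [-0.6798, 0.4939, -0.5864, 0.5878, 0.8090, 0.0000]
J3: z=[0.5878, 0.8090, 0.0000] o=[-0.4729, 0.3436, -0.2549] → [-0.3684, 0.2677, -0.9210, 0.5878, 0.8090, 0.0000]
J4: z=[-0.0564, 0.0410, -0.9976] o=[-0.1624, 0.4146, -0.2696] → [-0.2973, -0.6993, -0.0119, -0.0564, 0.0410, -0.9976]
V = J·q̇ = [-0.6309, -0.5762, -0.6394, 0.4715, 0.7439, -1.5251]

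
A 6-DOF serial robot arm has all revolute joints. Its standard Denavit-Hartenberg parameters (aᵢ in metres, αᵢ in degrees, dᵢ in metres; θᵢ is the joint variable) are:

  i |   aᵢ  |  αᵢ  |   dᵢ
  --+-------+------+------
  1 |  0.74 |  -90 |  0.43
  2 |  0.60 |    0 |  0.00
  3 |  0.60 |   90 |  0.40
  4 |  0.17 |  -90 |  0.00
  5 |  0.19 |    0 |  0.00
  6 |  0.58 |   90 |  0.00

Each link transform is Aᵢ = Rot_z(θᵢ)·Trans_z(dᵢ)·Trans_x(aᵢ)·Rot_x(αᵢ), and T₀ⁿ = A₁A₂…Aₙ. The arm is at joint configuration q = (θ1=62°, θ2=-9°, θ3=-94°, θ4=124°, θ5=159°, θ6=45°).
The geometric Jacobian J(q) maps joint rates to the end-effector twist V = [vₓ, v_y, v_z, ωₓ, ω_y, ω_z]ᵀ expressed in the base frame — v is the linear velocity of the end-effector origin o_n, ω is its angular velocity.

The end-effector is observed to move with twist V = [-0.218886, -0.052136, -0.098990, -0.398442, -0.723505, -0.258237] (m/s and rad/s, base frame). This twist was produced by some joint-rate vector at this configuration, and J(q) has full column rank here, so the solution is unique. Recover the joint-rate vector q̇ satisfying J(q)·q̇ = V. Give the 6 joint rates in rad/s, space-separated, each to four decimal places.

-0.0480 0.7930 -0.7680 0.8520 0.8020 -0.7790

o_n = [0.4938, 0.8321, 1.3635]
J₁: ẑ×o_n = [-0.8321, 0.4938, 0.0000], ω = ẑ
J2: z=[-0.8829, 0.4695, 0.0000] o=[0.3474, 0.6534, 0.4300] → [0.4382, 0.8242, -0.2265, -0.8829, 0.4695, 0.0000]
J3: z=[-0.8829, 0.4695, 0.0000] o=[0.6256, 1.1766, 0.5239] → [0.3942, 0.7413, 0.3661, -0.8829, 0.4695, 0.0000]
J4: z=[-0.4574, -0.8603, -0.2250] o=[0.2091, 1.2452, 1.1085] → [-0.3123, 0.0526, 0.4340, -0.4574, -0.8603, -0.2250]
J5: z=[0.5813, -0.0979, -0.8078] o=[0.0947, 1.3303, 1.0159] → [-0.4364, -0.5245, -0.2505, 0.5813, -0.0979, -0.8078]
J6: z=[0.5813, -0.0979, -0.8078] o=[0.2452, 1.3001, 1.1278] → [-0.4011, -0.3378, -0.2477, 0.5813, -0.0979, -0.8078]
q̇ = J⁺·V = [-0.0480, 0.7930, -0.7680, 0.8520, 0.8020, -0.7790]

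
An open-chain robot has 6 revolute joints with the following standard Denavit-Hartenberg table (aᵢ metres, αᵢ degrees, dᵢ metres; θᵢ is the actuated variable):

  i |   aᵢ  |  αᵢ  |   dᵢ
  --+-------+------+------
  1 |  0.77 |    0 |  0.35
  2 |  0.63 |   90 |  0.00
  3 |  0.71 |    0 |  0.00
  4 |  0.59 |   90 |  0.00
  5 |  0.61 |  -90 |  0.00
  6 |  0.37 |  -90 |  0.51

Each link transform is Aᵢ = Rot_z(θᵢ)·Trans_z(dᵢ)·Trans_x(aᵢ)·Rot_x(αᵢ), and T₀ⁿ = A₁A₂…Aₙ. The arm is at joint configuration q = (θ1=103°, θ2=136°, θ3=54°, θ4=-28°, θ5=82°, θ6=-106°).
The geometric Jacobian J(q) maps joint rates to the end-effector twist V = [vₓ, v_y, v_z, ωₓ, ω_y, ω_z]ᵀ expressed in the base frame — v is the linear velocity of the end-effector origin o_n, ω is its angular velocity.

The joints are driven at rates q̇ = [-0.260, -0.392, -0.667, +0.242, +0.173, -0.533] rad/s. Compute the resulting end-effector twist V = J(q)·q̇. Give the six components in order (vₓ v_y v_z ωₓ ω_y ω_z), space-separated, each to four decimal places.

-0.2093 0.5620 -0.4103 0.1445 -0.7287 -0.5761

o_n = [-1.3570, -0.1054, 0.6730]
J₁: ẑ×o_n = [0.1054, -1.3570, 0.0000], ω = ẑ
J2: z=[0.0000, 0.0000, 1.0000] o=[-0.1732, 0.7503, 0.3500] → [0.8556, -1.1838, 0.0000, 0.0000, 0.0000, 1.0000]
J3: z=[-0.8572, 0.5150, 0.0000] o=[-0.4977, 0.2102, 0.3500] → [0.1663, 0.2768, 0.7132, -0.8572, 0.5150, 0.0000]
J4: z=[-0.8572, 0.5150, 0.0000] o=[-0.7126, -0.1475, 0.9244] → [-0.1295, -0.2155, 0.2958, -0.8572, 0.5150, 0.0000]
J5: z=[-0.2258, -0.3758, -0.8988] o=[-0.9857, -0.6020, 1.1830] → [0.6380, 0.2186, -0.2516, -0.2258, -0.3758, -0.8988]
J6: z=[0.3391, 0.8346, -0.4341] o=[-1.5428, -0.3563, 1.2203] → [-0.3478, 0.1049, -0.0700, 0.3391, 0.8346, -0.4341]
V = J·q̇ = [-0.2093, 0.5620, -0.4103, 0.1445, -0.7287, -0.5761]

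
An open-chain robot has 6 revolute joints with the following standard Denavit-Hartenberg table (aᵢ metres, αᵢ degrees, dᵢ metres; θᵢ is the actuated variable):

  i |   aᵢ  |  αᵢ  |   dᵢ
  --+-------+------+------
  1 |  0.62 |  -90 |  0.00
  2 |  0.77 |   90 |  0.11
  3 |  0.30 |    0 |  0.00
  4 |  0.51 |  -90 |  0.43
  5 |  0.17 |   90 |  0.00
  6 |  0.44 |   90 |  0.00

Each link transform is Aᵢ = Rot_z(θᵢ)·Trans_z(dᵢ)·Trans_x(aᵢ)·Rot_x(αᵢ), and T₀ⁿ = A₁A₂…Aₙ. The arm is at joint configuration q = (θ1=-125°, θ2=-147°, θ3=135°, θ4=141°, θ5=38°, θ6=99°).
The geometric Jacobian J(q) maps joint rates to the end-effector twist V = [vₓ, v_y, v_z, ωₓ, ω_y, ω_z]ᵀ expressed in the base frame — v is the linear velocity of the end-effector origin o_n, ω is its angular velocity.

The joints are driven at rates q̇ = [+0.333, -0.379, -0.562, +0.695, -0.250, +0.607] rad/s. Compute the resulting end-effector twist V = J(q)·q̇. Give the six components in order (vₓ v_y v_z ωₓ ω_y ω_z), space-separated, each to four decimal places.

0.3134 0.0678 -0.4926 -0.5461 0.5743 -0.2938

o_n = [0.0858, 0.5043, 0.2644]
J₁: ẑ×o_n = [-0.5043, 0.0858, 0.0000], ω = ẑ
J2: z=[0.8192, -0.5736, 0.0000] o=[-0.3556, -0.5079, 0.0000] → [-0.1517, -0.2166, 1.0823, 0.8192, -0.5736, 0.0000]
J3: z=[0.3124, 0.4461, -0.8387] o=[0.1049, -0.0420, 0.4194] → [0.3890, 0.0644, 0.1791, 0.3124, 0.4461, -0.8387]
J4: z=[0.3124, 0.4461, -0.8387] o=[0.1766, -0.3094, 0.3038] → [0.6648, 0.0885, 0.2947, 0.3124, 0.4461, -0.8387]
J5: z=[0.5640, 0.6233, 0.5417] o=[-0.0789, 0.2100, -0.0278] → [0.0227, -0.0756, 0.0633, 0.5640, 0.6233, 0.5417]
J6: z=[-0.2244, 0.7470, -0.6258] o=[-0.2140, 0.2493, 0.0676] → [0.3065, -0.1435, -0.2812, -0.2244, 0.7470, -0.6258]
V = J·q̇ = [0.3134, 0.0678, -0.4926, -0.5461, 0.5743, -0.2938]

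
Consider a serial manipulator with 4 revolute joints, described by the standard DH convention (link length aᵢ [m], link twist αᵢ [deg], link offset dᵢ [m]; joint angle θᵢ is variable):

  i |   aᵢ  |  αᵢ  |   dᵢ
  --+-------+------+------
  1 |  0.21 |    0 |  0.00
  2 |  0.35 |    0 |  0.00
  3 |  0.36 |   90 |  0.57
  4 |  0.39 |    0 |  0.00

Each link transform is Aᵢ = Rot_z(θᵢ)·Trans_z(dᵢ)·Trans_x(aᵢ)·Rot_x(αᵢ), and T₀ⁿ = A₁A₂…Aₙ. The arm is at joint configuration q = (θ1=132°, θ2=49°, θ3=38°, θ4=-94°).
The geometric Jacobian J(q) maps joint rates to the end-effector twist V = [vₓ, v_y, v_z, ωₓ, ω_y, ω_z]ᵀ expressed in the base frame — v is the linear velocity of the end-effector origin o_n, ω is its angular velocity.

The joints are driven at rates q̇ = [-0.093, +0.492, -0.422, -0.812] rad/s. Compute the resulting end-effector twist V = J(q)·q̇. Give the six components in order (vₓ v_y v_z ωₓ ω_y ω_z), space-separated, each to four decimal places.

o_n = [-0.7491, -0.0595, 0.1810]
J₁: ẑ×o_n = [0.0595, -0.7491, 0.0000], ω = ẑ
J2: z=[0.0000, 0.0000, 1.0000] o=[-0.1405, 0.1561, 0.0000] → [0.2155, -0.6086, 0.0000, 0.0000, 0.0000, 1.0000]
J3: z=[0.0000, 0.0000, 1.0000] o=[-0.4905, 0.1500, 0.0000] → [0.2094, -0.2586, 0.0000, 0.0000, 0.0000, 1.0000]
J4: z=[-0.6293, 0.7771, 0.0000] o=[-0.7702, -0.0766, 0.5700] → [-0.3023, -0.2448, -0.0272, -0.6293, 0.7771, 0.0000]
V = J·q̇ = [0.2576, 0.0782, 0.0221, 0.5110, -0.6310, -0.0230]

0.2576 0.0782 0.0221 0.5110 -0.6310 -0.0230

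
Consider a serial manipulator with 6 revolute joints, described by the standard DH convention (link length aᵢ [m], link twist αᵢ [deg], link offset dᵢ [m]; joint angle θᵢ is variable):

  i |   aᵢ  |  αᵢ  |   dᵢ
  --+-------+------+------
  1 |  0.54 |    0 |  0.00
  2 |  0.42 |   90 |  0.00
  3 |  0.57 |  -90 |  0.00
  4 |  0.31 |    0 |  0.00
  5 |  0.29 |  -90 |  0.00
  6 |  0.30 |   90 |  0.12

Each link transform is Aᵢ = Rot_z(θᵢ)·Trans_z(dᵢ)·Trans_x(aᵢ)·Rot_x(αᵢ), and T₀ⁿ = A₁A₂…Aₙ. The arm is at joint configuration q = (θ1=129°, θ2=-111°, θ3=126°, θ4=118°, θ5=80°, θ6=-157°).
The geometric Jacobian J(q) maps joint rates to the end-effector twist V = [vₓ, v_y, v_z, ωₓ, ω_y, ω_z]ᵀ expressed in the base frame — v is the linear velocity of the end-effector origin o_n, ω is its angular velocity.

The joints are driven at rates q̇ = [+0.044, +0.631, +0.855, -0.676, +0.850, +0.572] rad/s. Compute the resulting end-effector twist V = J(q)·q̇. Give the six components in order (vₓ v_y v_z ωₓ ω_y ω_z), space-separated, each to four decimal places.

o_n = [-0.3292, 0.5864, 0.2938]
J₁: ẑ×o_n = [-0.5864, -0.3292, 0.0000], ω = ẑ
J2: z=[0.0000, 0.0000, 1.0000] o=[-0.3398, 0.4197, 0.0000] → [-0.1667, 0.0106, 0.0000, 0.0000, 0.0000, 1.0000]
J3: z=[0.3090, -0.9511, 0.0000] o=[0.0596, 0.5494, 0.0000] → [-0.2795, -0.0908, -0.3584, 0.3090, -0.9511, 0.0000]
J4: z=[-0.7694, -0.2500, -0.5878] o=[-0.2590, 0.4459, 0.4611] → [0.1244, -0.0875, -0.1256, -0.7694, -0.2500, -0.5878]
J5: z=[-0.7694, -0.2500, -0.5878] o=[-0.2623, 0.7327, 0.3434] → [-0.0736, 0.0012, 0.0958, -0.7694, -0.2500, -0.5878]
J6: z=[0.1211, -0.9606, 0.2500] o=[-0.0804, 0.6975, 0.1203] → [-0.1390, -0.0832, -0.2525, 0.1211, -0.9606, 0.2500]
V = J·q̇ = [-0.5961, -0.0729, -0.2845, 0.1996, -1.4061, 0.7157]

-0.5961 -0.0729 -0.2845 0.1996 -1.4061 0.7157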